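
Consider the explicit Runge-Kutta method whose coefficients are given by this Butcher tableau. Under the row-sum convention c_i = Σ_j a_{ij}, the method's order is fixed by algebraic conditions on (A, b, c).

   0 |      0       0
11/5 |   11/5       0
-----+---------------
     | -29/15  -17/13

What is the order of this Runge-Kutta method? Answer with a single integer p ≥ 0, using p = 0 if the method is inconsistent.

0

b = (-29/15, -17/13)
c = (0, 11/5)
Σ b_i: (-29/15)·1 + (-17/13)·1 = -632/195 ≠ 1 ⇒ order 0.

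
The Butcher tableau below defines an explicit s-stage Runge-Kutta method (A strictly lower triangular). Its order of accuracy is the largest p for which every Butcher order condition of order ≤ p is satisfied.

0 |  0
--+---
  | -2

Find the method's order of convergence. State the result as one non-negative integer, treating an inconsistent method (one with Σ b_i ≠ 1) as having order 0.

b = (-2)
c = (0)
Σ b_i: (-2)·1 = -2 ≠ 1 ⇒ order 0.

0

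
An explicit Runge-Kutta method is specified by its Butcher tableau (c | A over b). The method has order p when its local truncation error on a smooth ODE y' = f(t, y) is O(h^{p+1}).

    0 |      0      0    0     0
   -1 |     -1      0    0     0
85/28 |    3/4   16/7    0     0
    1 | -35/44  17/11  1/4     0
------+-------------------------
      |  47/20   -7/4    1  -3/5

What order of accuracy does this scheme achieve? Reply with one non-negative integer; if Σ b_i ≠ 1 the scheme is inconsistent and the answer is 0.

1

b = (47/20, -7/4, 1, -3/5)
c = (0, -1, 85/28, 1)
Ac = (0, 0, -16/7, -969/1232)
Σ b_i: 47/20·1 + (-7/4)·1 + 1·1 + (-3/5)·1 = 1 ✓
b·c: (-7/4)·(-1) + 1·85/28 + (-3/5)·1 = 293/70 ≠ 1/2 ⇒ order 1.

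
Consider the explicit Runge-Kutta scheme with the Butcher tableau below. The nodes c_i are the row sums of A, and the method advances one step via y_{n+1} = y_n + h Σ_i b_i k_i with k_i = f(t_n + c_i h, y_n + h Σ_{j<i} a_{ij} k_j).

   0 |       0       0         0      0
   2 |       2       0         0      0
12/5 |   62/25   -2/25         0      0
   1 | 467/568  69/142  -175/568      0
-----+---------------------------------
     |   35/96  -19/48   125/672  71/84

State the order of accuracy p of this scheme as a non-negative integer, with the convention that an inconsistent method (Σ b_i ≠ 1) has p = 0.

4

b = (35/96, -19/48, 125/672, 71/84)
c = (0, 2, 12/5, 1)
Ac = (0, 0, -4/25, 33/142)
Σ b_i: 35/96·1 + (-19/48)·1 + 125/672·1 + 71/84·1 = 1 ✓
b·c: (-19/48)·2 + 125/672·12/5 + 71/84·1 = 1/2 ✓
b·c²: (-19/48)·4 + 125/672·144/25 + 71/84·1 = 1/3 ✓
b·Ac: 125/672·(-4/25) + 71/84·33/142 = 1/6 ✓
b·c³: (-19/48)·8 + 125/672·1728/125 + 71/84·1 = 1/4 ✓
b·(c∘Ac): 125/672·(-48/125) + 71/84·33/142 = 1/8 ✓
b·Ac²: 125/672·(-8/25) + 71/84·12/71 = 1/12 ✓
b·A²c: 71/84·7/142 = 1/24 ✓; 4 stages ⇒ order 4.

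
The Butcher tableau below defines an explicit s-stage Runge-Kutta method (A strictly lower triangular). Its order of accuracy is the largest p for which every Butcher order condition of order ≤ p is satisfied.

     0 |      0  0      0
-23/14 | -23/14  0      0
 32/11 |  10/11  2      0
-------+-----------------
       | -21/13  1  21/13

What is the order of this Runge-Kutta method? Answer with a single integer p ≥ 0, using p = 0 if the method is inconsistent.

b = (-21/13, 1, 21/13)
c = (0, -23/14, 32/11)
Ac = (0, 0, -23/7)
Σ b_i: (-21/13)·1 + 1·1 + 21/13·1 = 1 ✓
b·c: 1·(-23/14) + 21/13·32/11 = 6119/2002 ≠ 1/2 ⇒ order 1.

1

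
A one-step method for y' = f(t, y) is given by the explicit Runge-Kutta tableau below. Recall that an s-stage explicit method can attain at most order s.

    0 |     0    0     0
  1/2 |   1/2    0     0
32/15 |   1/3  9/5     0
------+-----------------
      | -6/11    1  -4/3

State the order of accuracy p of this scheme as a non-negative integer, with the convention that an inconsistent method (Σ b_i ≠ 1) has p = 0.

0

b = (-6/11, 1, -4/3)
c = (0, 1/2, 32/15)
Ac = (0, 0, 9/10)
Σ b_i: (-6/11)·1 + 1·1 + (-4/3)·1 = -29/33 ≠ 1 ⇒ order 0.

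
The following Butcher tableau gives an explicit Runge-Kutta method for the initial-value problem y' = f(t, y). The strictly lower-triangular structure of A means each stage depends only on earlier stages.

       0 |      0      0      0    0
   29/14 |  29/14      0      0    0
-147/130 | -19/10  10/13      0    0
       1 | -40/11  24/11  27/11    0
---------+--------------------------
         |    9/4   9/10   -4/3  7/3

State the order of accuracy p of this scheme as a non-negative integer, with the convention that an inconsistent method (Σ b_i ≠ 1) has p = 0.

b = (9/4, 9/10, -4/3, 7/3)
c = (0, 29/14, -147/130, 1)
Ac = (0, 0, 145/91, 1587/910)
Σ b_i: 9/4·1 + 9/10·1 + (-4/3)·1 + 7/3·1 = 83/20 ≠ 1 ⇒ order 0.

0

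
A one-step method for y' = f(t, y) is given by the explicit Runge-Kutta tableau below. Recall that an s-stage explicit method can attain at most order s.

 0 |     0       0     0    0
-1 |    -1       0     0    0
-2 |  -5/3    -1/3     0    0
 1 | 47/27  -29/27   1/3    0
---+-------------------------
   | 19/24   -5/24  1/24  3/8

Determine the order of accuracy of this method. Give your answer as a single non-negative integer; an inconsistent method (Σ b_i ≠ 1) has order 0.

4

b = (19/24, -5/24, 1/24, 3/8)
c = (0, -1, -2, 1)
Ac = (0, 0, 1/3, 11/27)
Σ b_i: 19/24·1 + (-5/24)·1 + 1/24·1 + 3/8·1 = 1 ✓
b·c: (-5/24)·(-1) + 1/24·(-2) + 3/8·1 = 1/2 ✓
b·c²: (-5/24)·1 + 1/24·4 + 3/8·1 = 1/3 ✓
b·Ac: 1/24·1/3 + 3/8·11/27 = 1/6 ✓
b·c³: (-5/24)·(-1) + 1/24·(-8) + 3/8·1 = 1/4 ✓
b·(c∘Ac): 1/24·(-2/3) + 3/8·11/27 = 1/8 ✓
b·Ac²: 1/24·(-1/3) + 3/8·7/27 = 1/12 ✓
b·A²c: 3/8·1/9 = 1/24 ✓; 4 stages ⇒ order 4.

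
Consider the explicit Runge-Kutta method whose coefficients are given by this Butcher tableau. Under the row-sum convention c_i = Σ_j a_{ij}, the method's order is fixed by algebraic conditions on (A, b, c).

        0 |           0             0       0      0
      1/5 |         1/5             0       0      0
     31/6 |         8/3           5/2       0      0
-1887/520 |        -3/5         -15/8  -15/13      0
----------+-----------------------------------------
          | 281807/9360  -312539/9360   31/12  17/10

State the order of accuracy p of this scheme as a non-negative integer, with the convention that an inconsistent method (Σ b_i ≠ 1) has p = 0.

2

b = (281807/9360, -312539/9360, 31/12, 17/10)
c = (0, 1/5, 31/6, -1887/520)
Ac = (0, 0, 1/2, -659/104)
Σ b_i: 281807/9360·1 + (-312539/9360)·1 + 31/12·1 + 17/10·1 = 1 ✓
b·c: (-312539/9360)·1/5 + 31/12·31/6 + 17/10·(-1887/520) = 1/2 ✓
b·c²: (-312539/9360)·1/25 + 31/12·961/36 + 17/10·3560769/270400 = 6571559803/73008000 ≠ 1/3 ⇒ order 2.
b·Ac: 31/12·1/2 + 17/10·(-659/104) = -29579/3120 ≠ 1/6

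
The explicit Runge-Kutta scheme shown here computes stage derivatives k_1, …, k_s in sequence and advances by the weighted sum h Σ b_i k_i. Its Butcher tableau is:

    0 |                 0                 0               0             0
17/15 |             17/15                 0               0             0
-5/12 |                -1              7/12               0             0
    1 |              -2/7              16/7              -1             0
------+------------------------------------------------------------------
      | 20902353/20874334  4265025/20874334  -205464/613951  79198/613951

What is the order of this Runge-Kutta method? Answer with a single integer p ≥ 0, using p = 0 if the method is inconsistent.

3

b = (20902353/20874334, 4265025/20874334, -205464/613951, 79198/613951)
c = (0, 17/15, -5/12, 1)
Ac = (0, 0, 119/180, 421/140)
Σ b_i: 20902353/20874334·1 + 4265025/20874334·1 + (-205464/613951)·1 + 79198/613951·1 = 1 ✓
b·c: 4265025/20874334·17/15 + (-205464/613951)·(-5/12) + 79198/613951·1 = 1/2 ✓
b·c²: 4265025/20874334·289/225 + (-205464/613951)·25/144 + 79198/613951·1 = 1/3 ✓
b·Ac: (-205464/613951)·119/180 + 79198/613951·421/140 = 1/6 ✓
b·c³: 4265025/20874334·4913/3375 + (-205464/613951)·(-125/1728) + 79198/613951·1 = 99600157/221022360 ≠ 1/4 ⇒ order 3.
b·(c∘Ac): (-205464/613951)·(-119/432) + 79198/613951·421/140 = 13264084/27627795 ≠ 1/8
b·Ac²: (-205464/613951)·2023/2700 + 79198/613951·23203/8400 = 23335133/221022360 ≠ 1/12
b·A²c: 79198/613951·(-119/180) = -4712281/55255590 ≠ 1/24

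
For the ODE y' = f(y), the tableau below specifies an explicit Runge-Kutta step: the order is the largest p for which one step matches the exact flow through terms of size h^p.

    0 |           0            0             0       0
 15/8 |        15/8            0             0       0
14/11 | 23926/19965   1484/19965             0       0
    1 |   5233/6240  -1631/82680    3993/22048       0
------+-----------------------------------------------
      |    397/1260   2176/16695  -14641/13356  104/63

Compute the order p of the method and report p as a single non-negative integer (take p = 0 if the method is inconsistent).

b = (397/1260, 2176/16695, -14641/13356, 104/63)
c = (0, 15/8, 14/11, 1)
Ac = (0, 0, 371/2662, 161/832)
Σ b_i: 397/1260·1 + 2176/16695·1 + (-14641/13356)·1 + 104/63·1 = 1 ✓
b·c: 2176/16695·15/8 + (-14641/13356)·14/11 + 104/63·1 = 1/2 ✓
b·c²: 2176/16695·225/64 + (-14641/13356)·196/121 + 104/63·1 = 1/3 ✓
b·Ac: (-14641/13356)·371/2662 + 104/63·161/832 = 1/6 ✓
b·c³: 2176/16695·3375/512 + (-14641/13356)·2744/1331 + 104/63·1 = 1/4 ✓
b·(c∘Ac): (-14641/13356)·2597/14641 + 104/63·161/832 = 1/8 ✓
b·Ac²: (-14641/13356)·5565/21296 + 104/63·1491/6656 = 1/12 ✓
b·A²c: 104/63·21/832 = 1/24 ✓; 4 stages ⇒ order 4.

4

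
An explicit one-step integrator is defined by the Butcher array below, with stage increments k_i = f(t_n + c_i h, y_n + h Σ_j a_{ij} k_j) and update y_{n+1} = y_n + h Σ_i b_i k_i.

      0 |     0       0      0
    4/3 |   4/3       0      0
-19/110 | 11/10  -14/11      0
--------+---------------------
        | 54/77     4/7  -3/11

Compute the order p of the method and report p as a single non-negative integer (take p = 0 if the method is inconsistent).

1

b = (54/77, 4/7, -3/11)
c = (0, 4/3, -19/110)
Ac = (0, 0, -56/33)
Σ b_i: 54/77·1 + 4/7·1 + (-3/11)·1 = 1 ✓
b·c: 4/7·4/3 + (-3/11)·(-19/110) = 20557/25410 ≠ 1/2 ⇒ order 1.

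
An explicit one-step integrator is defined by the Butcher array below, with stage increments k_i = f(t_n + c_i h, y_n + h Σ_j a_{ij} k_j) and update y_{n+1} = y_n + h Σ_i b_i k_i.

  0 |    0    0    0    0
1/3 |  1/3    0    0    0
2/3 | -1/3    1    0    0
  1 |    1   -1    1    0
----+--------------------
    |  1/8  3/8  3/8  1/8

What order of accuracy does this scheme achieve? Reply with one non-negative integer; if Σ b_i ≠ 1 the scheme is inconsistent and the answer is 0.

4

b = (1/8, 3/8, 3/8, 1/8)
c = (0, 1/3, 2/3, 1)
Ac = (0, 0, 1/3, 1/3)
Σ b_i: 1/8·1 + 3/8·1 + 3/8·1 + 1/8·1 = 1 ✓
b·c: 3/8·1/3 + 3/8·2/3 + 1/8·1 = 1/2 ✓
b·c²: 3/8·1/9 + 3/8·4/9 + 1/8·1 = 1/3 ✓
b·Ac: 3/8·1/3 + 1/8·1/3 = 1/6 ✓
b·c³: 3/8·1/27 + 3/8·8/27 + 1/8·1 = 1/4 ✓
b·(c∘Ac): 3/8·2/9 + 1/8·1/3 = 1/8 ✓
b·Ac²: 3/8·1/9 + 1/8·1/3 = 1/12 ✓
b·A²c: 1/8·1/3 = 1/24 ✓; 4 stages ⇒ order 4.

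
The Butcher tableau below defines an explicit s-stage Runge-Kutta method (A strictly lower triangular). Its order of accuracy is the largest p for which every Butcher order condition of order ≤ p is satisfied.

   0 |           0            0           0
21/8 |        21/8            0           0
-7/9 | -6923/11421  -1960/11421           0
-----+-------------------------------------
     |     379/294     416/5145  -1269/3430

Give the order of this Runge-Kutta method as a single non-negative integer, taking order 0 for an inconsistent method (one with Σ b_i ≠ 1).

b = (379/294, 416/5145, -1269/3430)
c = (0, 21/8, -7/9)
Ac = (0, 0, -1715/3807)
Σ b_i: 379/294·1 + 416/5145·1 + (-1269/3430)·1 = 1 ✓
b·c: 416/5145·21/8 + (-1269/3430)·(-7/9) = 1/2 ✓
b·c²: 416/5145·441/64 + (-1269/3430)·49/81 = 1/3 ✓
b·Ac: (-1269/3430)·(-1715/3807) = 1/6 ✓; 3 stages ⇒ order 3.

3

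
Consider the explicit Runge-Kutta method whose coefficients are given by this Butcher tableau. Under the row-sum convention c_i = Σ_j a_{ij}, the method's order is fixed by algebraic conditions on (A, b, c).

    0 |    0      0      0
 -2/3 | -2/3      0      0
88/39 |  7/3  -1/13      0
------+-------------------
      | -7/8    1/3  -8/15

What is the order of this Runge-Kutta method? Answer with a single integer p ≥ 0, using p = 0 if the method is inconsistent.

b = (-7/8, 1/3, -8/15)
c = (0, -2/3, 88/39)
Ac = (0, 0, 2/39)
Σ b_i: (-7/8)·1 + 1/3·1 + (-8/15)·1 = -43/40 ≠ 1 ⇒ order 0.

0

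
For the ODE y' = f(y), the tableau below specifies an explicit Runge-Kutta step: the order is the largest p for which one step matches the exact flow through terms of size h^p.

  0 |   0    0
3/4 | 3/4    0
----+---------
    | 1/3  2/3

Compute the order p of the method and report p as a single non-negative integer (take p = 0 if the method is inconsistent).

2

b = (1/3, 2/3)
c = (0, 3/4)
Σ b_i: 1/3·1 + 2/3·1 = 1 ✓
b·c: 2/3·3/4 = 1/2 ✓; 2 stages ⇒ order 2.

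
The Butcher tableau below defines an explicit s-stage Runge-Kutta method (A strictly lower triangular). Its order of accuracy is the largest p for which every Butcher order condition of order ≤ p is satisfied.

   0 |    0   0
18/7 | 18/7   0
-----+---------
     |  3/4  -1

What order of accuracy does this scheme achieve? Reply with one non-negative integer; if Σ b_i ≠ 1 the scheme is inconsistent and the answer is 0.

b = (3/4, -1)
c = (0, 18/7)
Σ b_i: 3/4·1 + (-1)·1 = -1/4 ≠ 1 ⇒ order 0.

0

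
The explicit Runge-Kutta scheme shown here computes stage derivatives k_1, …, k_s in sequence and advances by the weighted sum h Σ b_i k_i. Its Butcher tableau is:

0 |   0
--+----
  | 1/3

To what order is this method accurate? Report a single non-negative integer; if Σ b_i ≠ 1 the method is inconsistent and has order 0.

0

b = (1/3)
c = (0)
Σ b_i: 1/3·1 = 1/3 ≠ 1 ⇒ order 0.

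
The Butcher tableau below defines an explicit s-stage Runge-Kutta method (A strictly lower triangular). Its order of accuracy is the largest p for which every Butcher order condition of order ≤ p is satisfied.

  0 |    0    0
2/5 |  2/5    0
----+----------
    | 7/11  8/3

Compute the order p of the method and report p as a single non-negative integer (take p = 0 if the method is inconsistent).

b = (7/11, 8/3)
c = (0, 2/5)
Σ b_i: 7/11·1 + 8/3·1 = 109/33 ≠ 1 ⇒ order 0.

0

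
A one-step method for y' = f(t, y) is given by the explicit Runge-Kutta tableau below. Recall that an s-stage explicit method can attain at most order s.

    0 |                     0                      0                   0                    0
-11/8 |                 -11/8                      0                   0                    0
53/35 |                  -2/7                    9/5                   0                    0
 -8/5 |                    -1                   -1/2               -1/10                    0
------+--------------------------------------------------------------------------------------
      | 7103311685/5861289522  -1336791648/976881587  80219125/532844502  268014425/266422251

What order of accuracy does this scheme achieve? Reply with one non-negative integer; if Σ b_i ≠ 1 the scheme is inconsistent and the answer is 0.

b = (7103311685/5861289522, -1336791648/976881587, 80219125/532844502, 268014425/266422251)
c = (0, -11/8, 53/35, -8/5)
Ac = (0, 0, -99/40, 1501/2800)
Σ b_i: 7103311685/5861289522·1 + (-1336791648/976881587)·1 + 80219125/532844502·1 + 268014425/266422251·1 = 1 ✓
b·c: (-1336791648/976881587)·(-11/8) + 80219125/532844502·53/35 + 268014425/266422251·(-8/5) = 1/2 ✓
b·c²: (-1336791648/976881587)·121/64 + 80219125/532844502·2809/1225 + 268014425/266422251·64/25 = 1/3 ✓
b·Ac: 80219125/532844502·(-99/40) + 268014425/266422251·1501/2800 = 1/6 ✓
b·c³: (-1336791648/976881587)·(-1331/512) + 80219125/532844502·148877/42875 + 268014425/266422251·(-512/125) = -286620273/7104593360 ≠ 1/4 ⇒ order 3.
b·(c∘Ac): 80219125/532844502·(-5247/1400) + 268014425/266422251·(-1501/1750) = -30416376913/21313780080 ≠ 1/8
b·Ac²: 80219125/532844502·1089/320 + 268014425/266422251·(-920901/784000) = -8321454391/12433038380 ≠ 1/12
b·A²c: 268014425/266422251·99/400 = 353779041/1420918672 ≠ 1/24

3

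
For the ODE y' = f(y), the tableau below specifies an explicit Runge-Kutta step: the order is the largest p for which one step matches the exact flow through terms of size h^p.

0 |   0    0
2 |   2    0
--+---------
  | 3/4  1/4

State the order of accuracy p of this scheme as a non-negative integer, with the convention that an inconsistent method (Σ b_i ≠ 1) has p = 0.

b = (3/4, 1/4)
c = (0, 2)
Σ b_i: 3/4·1 + 1/4·1 = 1 ✓
b·c: 1/4·2 = 1/2 ✓; 2 stages ⇒ order 2.

2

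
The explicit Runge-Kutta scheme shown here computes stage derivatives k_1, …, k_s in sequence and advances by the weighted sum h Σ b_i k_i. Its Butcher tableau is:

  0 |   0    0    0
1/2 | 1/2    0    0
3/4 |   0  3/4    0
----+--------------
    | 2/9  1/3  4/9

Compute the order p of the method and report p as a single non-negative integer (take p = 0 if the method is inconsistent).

b = (2/9, 1/3, 4/9)
c = (0, 1/2, 3/4)
Ac = (0, 0, 3/8)
Σ b_i: 2/9·1 + 1/3·1 + 4/9·1 = 1 ✓
b·c: 1/3·1/2 + 4/9·3/4 = 1/2 ✓
b·c²: 1/3·1/4 + 4/9·9/16 = 1/3 ✓
b·Ac: 4/9·3/8 = 1/6 ✓; 3 stages ⇒ order 3.

3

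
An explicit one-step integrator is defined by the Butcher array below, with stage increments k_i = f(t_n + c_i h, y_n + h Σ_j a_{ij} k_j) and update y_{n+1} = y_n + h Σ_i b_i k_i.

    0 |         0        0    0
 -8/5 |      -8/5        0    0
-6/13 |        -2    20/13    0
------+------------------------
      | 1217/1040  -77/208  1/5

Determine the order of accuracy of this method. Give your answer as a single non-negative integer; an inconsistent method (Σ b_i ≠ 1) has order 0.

b = (1217/1040, -77/208, 1/5)
c = (0, -8/5, -6/13)
Ac = (0, 0, -32/13)
Σ b_i: 1217/1040·1 + (-77/208)·1 + 1/5·1 = 1 ✓
b·c: (-77/208)·(-8/5) + 1/5·(-6/13) = 1/2 ✓
b·c²: (-77/208)·64/25 + 1/5·36/169 = -3824/4225 ≠ 1/3 ⇒ order 2.
b·Ac: 1/5·(-32/13) = -32/65 ≠ 1/6

2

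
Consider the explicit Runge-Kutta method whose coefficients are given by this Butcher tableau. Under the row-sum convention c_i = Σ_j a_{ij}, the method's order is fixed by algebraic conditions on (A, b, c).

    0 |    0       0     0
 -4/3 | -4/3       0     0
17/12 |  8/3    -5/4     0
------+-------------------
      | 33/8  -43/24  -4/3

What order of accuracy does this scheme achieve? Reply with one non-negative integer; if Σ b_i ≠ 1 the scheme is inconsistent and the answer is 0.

b = (33/8, -43/24, -4/3)
c = (0, -4/3, 17/12)
Ac = (0, 0, 5/3)
Σ b_i: 33/8·1 + (-43/24)·1 + (-4/3)·1 = 1 ✓
b·c: (-43/24)·(-4/3) + (-4/3)·17/12 = 1/2 ✓
b·c²: (-43/24)·16/9 + (-4/3)·289/144 = -211/36 ≠ 1/3 ⇒ order 2.
b·Ac: (-4/3)·5/3 = -20/9 ≠ 1/6

2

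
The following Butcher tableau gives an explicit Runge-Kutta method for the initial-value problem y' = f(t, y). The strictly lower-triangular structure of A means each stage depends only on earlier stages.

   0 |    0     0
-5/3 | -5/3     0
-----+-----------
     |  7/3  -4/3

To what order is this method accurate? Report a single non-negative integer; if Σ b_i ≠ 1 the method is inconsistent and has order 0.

1

b = (7/3, -4/3)
c = (0, -5/3)
Σ b_i: 7/3·1 + (-4/3)·1 = 1 ✓
b·c: (-4/3)·(-5/3) = 20/9 ≠ 1/2 ⇒ order 1.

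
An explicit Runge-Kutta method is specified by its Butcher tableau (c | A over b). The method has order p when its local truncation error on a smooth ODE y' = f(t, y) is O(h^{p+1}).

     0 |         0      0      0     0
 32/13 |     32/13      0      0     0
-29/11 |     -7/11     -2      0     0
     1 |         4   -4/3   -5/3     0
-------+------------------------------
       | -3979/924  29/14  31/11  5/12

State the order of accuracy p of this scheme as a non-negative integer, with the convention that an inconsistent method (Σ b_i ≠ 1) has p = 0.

b = (-3979/924, 29/14, 31/11, 5/12)
c = (0, 32/13, -29/11, 1)
Ac = (0, 0, -64/13, 159/143)
Σ b_i: (-3979/924)·1 + 29/14·1 + 31/11·1 + 5/12·1 = 1 ✓
b·c: 29/14·32/13 + 31/11·(-29/11) + 5/12·1 = -252925/132132 ≠ 1/2 ⇒ order 1.

1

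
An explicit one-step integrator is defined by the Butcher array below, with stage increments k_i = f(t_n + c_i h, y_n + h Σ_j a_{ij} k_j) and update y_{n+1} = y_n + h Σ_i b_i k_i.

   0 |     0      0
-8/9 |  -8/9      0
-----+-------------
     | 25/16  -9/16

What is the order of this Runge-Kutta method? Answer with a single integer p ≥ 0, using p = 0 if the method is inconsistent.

2

b = (25/16, -9/16)
c = (0, -8/9)
Σ b_i: 25/16·1 + (-9/16)·1 = 1 ✓
b·c: (-9/16)·(-8/9) = 1/2 ✓; 2 stages ⇒ order 2.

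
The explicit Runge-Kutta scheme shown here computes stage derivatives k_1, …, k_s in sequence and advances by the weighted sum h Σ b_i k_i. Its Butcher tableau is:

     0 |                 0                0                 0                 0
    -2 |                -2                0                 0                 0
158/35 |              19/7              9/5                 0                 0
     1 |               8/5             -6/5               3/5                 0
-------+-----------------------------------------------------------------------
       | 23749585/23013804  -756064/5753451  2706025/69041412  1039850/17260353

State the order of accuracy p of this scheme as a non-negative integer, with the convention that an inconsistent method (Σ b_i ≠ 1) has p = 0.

3

b = (23749585/23013804, -756064/5753451, 2706025/69041412, 1039850/17260353)
c = (0, -2, 158/35, 1)
Ac = (0, 0, -18/5, 894/175)
Σ b_i: 23749585/23013804·1 + (-756064/5753451)·1 + 2706025/69041412·1 + 1039850/17260353·1 = 1 ✓
b·c: (-756064/5753451)·(-2) + 2706025/69041412·158/35 + 1039850/17260353·1 = 1/2 ✓
b·c²: (-756064/5753451)·4 + 2706025/69041412·24964/1225 + 1039850/17260353·1 = 1/3 ✓
b·Ac: 2706025/69041412·(-18/5) + 1039850/17260353·894/175 = 1/6 ✓
b·c³: (-756064/5753451)·(-8) + 2706025/69041412·3944312/42875 + 1039850/17260353·1 = 949911604/201370785 ≠ 1/4 ⇒ order 3.
b·(c∘Ac): 2706025/69041412·(-2844/175) + 1039850/17260353·894/175 = -1894015/5753451 ≠ 1/8
b·Ac²: 2706025/69041412·36/5 + 1039850/17260353·45492/6125 = 146931013/201370785 ≠ 1/12
b·A²c: 1039850/17260353·(-54/25) = -249564/1917817 ≠ 1/24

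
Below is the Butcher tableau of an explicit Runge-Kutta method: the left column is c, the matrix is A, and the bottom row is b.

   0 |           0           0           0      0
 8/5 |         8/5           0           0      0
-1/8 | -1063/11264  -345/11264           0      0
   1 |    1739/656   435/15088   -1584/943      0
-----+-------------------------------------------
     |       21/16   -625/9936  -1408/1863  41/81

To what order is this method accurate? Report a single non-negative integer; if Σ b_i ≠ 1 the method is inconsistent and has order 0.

4

b = (21/16, -625/9936, -1408/1863, 41/81)
c = (0, 8/5, -1/8, 1)
Ac = (0, 0, -69/1408, 21/82)
Σ b_i: 21/16·1 + (-625/9936)·1 + (-1408/1863)·1 + 41/81·1 = 1 ✓
b·c: (-625/9936)·8/5 + (-1408/1863)·(-1/8) + 41/81·1 = 1/2 ✓
b·c²: (-625/9936)·64/25 + (-1408/1863)·1/64 + 41/81·1 = 1/3 ✓
b·Ac: (-1408/1863)·(-69/1408) + 41/81·21/82 = 1/6 ✓
b·c³: (-625/9936)·512/125 + (-1408/1863)·(-1/512) + 41/81·1 = 1/4 ✓
b·(c∘Ac): (-1408/1863)·69/11264 + 41/81·21/82 = 1/8 ✓
b·Ac²: (-1408/1863)·(-69/880) + 41/81·39/820 = 1/12 ✓
b·A²c: 41/81·27/328 = 1/24 ✓; 4 stages ⇒ order 4.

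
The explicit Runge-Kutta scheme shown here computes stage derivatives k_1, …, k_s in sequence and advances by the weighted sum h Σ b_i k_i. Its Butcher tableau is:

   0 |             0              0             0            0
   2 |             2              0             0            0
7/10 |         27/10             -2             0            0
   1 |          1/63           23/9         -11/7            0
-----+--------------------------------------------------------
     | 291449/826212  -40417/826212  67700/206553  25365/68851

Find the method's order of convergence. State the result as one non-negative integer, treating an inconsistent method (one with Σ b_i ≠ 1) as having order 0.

b = (291449/826212, -40417/826212, 67700/206553, 25365/68851)
c = (0, 2, 7/10, 1)
Ac = (0, 0, -4, 361/90)
Σ b_i: 291449/826212·1 + (-40417/826212)·1 + 67700/206553·1 + 25365/68851·1 = 1 ✓
b·c: (-40417/826212)·2 + 67700/206553·7/10 + 25365/68851·1 = 1/2 ✓
b·c²: (-40417/826212)·4 + 67700/206553·49/100 + 25365/68851·1 = 1/3 ✓
b·Ac: 67700/206553·(-4) + 25365/68851·361/90 = 1/6 ✓
b·c³: (-40417/826212)·8 + 67700/206553·343/1000 + 25365/68851·1 = 61607/688510 ≠ 1/4 ⇒ order 3.
b·(c∘Ac): 67700/206553·(-14/5) + 25365/68851·361/90 = 231331/413106 ≠ 1/8
b·Ac²: 67700/206553·(-8) + 25365/68851·8507/900 = 3553337/4131060 ≠ 1/12
b·A²c: 25365/68851·44/7 = 1116060/481957 ≠ 1/24

3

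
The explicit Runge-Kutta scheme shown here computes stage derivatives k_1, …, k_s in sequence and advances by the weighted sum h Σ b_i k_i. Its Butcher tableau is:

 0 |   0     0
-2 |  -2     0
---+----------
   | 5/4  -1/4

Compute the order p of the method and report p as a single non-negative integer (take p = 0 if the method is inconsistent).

2

b = (5/4, -1/4)
c = (0, -2)
Σ b_i: 5/4·1 + (-1/4)·1 = 1 ✓
b·c: (-1/4)·(-2) = 1/2 ✓; 2 stages ⇒ order 2.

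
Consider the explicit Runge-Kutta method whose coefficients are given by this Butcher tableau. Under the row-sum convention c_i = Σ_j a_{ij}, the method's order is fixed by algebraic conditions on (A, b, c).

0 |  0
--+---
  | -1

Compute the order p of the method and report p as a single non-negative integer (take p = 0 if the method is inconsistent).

b = (-1)
c = (0)
Σ b_i: (-1)·1 = -1 ≠ 1 ⇒ order 0.

0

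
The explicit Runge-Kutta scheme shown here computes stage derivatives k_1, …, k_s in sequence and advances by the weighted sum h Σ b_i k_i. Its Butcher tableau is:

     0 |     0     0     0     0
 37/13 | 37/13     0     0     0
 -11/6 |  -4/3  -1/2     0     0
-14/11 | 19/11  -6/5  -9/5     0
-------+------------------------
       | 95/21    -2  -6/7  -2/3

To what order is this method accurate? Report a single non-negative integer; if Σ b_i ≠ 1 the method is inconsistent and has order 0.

b = (95/21, -2, -6/7, -2/3)
c = (0, 37/13, -11/6, -14/11)
Ac = (0, 0, -37/26, -3/26)
Σ b_i: 95/21·1 + (-2)·1 + (-6/7)·1 + (-2/3)·1 = 1 ✓
b·c: (-2)·37/13 + (-6/7)·(-11/6) + (-2/3)·(-14/11) = -9827/3003 ≠ 1/2 ⇒ order 1.

1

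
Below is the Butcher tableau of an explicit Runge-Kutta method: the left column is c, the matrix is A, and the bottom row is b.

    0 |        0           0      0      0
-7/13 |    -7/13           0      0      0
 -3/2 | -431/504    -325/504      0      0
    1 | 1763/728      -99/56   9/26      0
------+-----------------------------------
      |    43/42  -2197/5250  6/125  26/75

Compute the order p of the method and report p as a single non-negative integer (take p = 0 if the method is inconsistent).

b = (43/42, -2197/5250, 6/125, 26/75)
c = (0, -7/13, -3/2, 1)
Ac = (0, 0, 25/72, 45/104)
Σ b_i: 43/42·1 + (-2197/5250)·1 + 6/125·1 + 26/75·1 = 1 ✓
b·c: (-2197/5250)·(-7/13) + 6/125·(-3/2) + 26/75·1 = 1/2 ✓
b·c²: (-2197/5250)·49/169 + 6/125·9/4 + 26/75·1 = 1/3 ✓
b·Ac: 6/125·25/72 + 26/75·45/104 = 1/6 ✓
b·c³: (-2197/5250)·(-343/2197) + 6/125·(-27/8) + 26/75·1 = 1/4 ✓
b·(c∘Ac): 6/125·(-25/48) + 26/75·45/104 = 1/8 ✓
b·Ac²: 6/125·(-175/936) + 26/75·45/169 = 1/12 ✓
b·A²c: 26/75·25/208 = 1/24 ✓; 4 stages ⇒ order 4.

4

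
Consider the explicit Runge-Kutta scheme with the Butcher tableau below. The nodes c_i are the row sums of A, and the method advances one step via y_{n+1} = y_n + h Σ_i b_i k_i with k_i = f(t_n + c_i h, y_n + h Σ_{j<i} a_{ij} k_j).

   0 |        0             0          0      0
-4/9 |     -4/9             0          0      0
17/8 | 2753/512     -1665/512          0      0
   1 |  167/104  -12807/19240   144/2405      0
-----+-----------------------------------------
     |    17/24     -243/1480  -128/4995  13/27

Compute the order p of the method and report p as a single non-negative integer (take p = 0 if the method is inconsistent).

b = (17/24, -243/1480, -128/4995, 13/27)
c = (0, -4/9, 17/8, 1)
Ac = (0, 0, 185/128, 11/26)
Σ b_i: 17/24·1 + (-243/1480)·1 + (-128/4995)·1 + 13/27·1 = 1 ✓
b·c: (-243/1480)·(-4/9) + (-128/4995)·17/8 + 13/27·1 = 1/2 ✓
b·c²: (-243/1480)·16/81 + (-128/4995)·289/64 + 13/27·1 = 1/3 ✓
b·Ac: (-128/4995)·185/128 + 13/27·11/26 = 1/6 ✓
b·c³: (-243/1480)·(-64/729) + (-128/4995)·4913/512 + 13/27·1 = 1/4 ✓
b·(c∘Ac): (-128/4995)·3145/1024 + 13/27·11/26 = 1/8 ✓
b·Ac²: (-128/4995)·(-185/288) + 13/27·5/36 = 1/12 ✓
b·A²c: 13/27·9/104 = 1/24 ✓; 4 stages ⇒ order 4.

4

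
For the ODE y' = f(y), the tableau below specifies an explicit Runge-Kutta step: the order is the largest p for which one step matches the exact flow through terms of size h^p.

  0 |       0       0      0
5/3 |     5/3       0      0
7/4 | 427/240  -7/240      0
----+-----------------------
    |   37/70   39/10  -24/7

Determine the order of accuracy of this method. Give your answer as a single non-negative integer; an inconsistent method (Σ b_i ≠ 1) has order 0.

3

b = (37/70, 39/10, -24/7)
c = (0, 5/3, 7/4)
Ac = (0, 0, -7/144)
Σ b_i: 37/70·1 + 39/10·1 + (-24/7)·1 = 1 ✓
b·c: 39/10·5/3 + (-24/7)·7/4 = 1/2 ✓
b·c²: 39/10·25/9 + (-24/7)·49/16 = 1/3 ✓
b·Ac: (-24/7)·(-7/144) = 1/6 ✓; 3 stages ⇒ order 3.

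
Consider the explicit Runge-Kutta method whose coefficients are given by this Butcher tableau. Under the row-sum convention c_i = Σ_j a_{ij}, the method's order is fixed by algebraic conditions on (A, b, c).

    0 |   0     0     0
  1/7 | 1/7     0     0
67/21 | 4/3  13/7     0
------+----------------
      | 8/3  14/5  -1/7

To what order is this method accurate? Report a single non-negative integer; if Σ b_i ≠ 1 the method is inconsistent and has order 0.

b = (8/3, 14/5, -1/7)
c = (0, 1/7, 67/21)
Ac = (0, 0, 13/49)
Σ b_i: 8/3·1 + 14/5·1 + (-1/7)·1 = 559/105 ≠ 1 ⇒ order 0.

0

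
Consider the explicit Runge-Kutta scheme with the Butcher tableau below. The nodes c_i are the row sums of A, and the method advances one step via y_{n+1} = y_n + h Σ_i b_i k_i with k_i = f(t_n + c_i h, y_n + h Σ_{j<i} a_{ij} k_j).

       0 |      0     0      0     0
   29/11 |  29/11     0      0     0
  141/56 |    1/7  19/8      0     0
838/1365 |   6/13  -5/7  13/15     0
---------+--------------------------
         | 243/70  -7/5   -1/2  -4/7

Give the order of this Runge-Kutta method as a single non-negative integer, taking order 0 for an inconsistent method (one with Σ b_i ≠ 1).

b = (243/70, -7/5, -1/2, -4/7)
c = (0, 29/11, 141/56, 838/1365)
Ac = (0, 0, 551/88, 921/3080)
Σ b_i: 243/70·1 + (-7/5)·1 + (-1/2)·1 + (-4/7)·1 = 1 ✓
b·c: (-7/5)·29/11 + (-1/2)·141/56 + (-4/7)·838/1365 = -1782799/336336 ≠ 1/2 ⇒ order 1.

1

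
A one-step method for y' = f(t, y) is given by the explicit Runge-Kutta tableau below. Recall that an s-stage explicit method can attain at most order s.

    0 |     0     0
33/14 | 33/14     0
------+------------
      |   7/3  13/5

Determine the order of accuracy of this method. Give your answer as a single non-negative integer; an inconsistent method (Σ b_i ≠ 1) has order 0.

b = (7/3, 13/5)
c = (0, 33/14)
Σ b_i: 7/3·1 + 13/5·1 = 74/15 ≠ 1 ⇒ order 0.

0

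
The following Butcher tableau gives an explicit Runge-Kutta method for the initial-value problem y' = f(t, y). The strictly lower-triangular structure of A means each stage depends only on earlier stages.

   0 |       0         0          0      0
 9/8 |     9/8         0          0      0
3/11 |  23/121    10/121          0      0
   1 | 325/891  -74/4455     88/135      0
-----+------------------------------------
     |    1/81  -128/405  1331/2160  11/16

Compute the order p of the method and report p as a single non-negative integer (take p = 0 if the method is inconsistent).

4

b = (1/81, -128/405, 1331/2160, 11/16)
c = (0, 9/8, 3/11, 1)
Ac = (0, 0, 45/484, 7/44)
Σ b_i: 1/81·1 + (-128/405)·1 + 1331/2160·1 + 11/16·1 = 1 ✓
b·c: (-128/405)·9/8 + 1331/2160·3/11 + 11/16·1 = 1/2 ✓
b·c²: (-128/405)·81/64 + 1331/2160·9/121 + 11/16·1 = 1/3 ✓
b·Ac: 1331/2160·45/484 + 11/16·7/44 = 1/6 ✓
b·c³: (-128/405)·729/512 + 1331/2160·27/1331 + 11/16·1 = 1/4 ✓
b·(c∘Ac): 1331/2160·135/5324 + 11/16·7/44 = 1/8 ✓
b·Ac²: 1331/2160·405/3872 + 11/16·29/1056 = 1/12 ✓
b·A²c: 11/16·2/33 = 1/24 ✓; 4 stages ⇒ order 4.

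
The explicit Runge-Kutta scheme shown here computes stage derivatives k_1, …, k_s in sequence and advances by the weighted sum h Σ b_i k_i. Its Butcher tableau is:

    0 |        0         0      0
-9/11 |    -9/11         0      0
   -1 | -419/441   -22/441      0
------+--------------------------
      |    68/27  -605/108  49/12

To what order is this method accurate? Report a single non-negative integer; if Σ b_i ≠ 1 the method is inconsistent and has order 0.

b = (68/27, -605/108, 49/12)
c = (0, -9/11, -1)
Ac = (0, 0, 2/49)
Σ b_i: 68/27·1 + (-605/108)·1 + 49/12·1 = 1 ✓
b·c: (-605/108)·(-9/11) + 49/12·(-1) = 1/2 ✓
b·c²: (-605/108)·81/121 + 49/12·1 = 1/3 ✓
b·Ac: 49/12·2/49 = 1/6 ✓; 3 stages ⇒ order 3.

3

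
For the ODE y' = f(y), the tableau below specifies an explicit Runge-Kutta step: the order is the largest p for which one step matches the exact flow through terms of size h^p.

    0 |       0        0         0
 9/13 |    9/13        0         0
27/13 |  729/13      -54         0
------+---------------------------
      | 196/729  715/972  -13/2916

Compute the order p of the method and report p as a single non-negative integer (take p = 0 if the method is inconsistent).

3

b = (196/729, 715/972, -13/2916)
c = (0, 9/13, 27/13)
Ac = (0, 0, -486/13)
Σ b_i: 196/729·1 + 715/972·1 + (-13/2916)·1 = 1 ✓
b·c: 715/972·9/13 + (-13/2916)·27/13 = 1/2 ✓
b·c²: 715/972·81/169 + (-13/2916)·729/169 = 1/3 ✓
b·Ac: (-13/2916)·(-486/13) = 1/6 ✓; 3 stages ⇒ order 3.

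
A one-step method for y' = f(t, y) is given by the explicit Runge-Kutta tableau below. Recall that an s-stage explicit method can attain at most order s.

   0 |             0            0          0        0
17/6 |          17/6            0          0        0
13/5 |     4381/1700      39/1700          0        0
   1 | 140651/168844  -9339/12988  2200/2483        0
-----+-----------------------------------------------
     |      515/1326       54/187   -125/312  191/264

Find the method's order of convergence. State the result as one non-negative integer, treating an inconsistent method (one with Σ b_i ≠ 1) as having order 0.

b = (515/1326, 54/187, -125/312, 191/264)
c = (0, 17/6, 13/5, 1)
Ac = (0, 0, 13/200, 407/1528)
Σ b_i: 515/1326·1 + 54/187·1 + (-125/312)·1 + 191/264·1 = 1 ✓
b·c: 54/187·17/6 + (-125/312)·13/5 + 191/264·1 = 1/2 ✓
b·c²: 54/187·289/36 + (-125/312)·169/25 + 191/264·1 = 1/3 ✓
b·Ac: (-125/312)·13/200 + 191/264·407/1528 = 1/6 ✓
b·c³: 54/187·4913/216 + (-125/312)·2197/125 + 191/264·1 = 1/4 ✓
b·(c∘Ac): (-125/312)·169/1000 + 191/264·407/1528 = 1/8 ✓
b·Ac²: (-125/312)·221/1200 + 191/264·1991/9168 = 1/12 ✓
b·A²c: 191/264·11/191 = 1/24 ✓; 4 stages ⇒ order 4.

4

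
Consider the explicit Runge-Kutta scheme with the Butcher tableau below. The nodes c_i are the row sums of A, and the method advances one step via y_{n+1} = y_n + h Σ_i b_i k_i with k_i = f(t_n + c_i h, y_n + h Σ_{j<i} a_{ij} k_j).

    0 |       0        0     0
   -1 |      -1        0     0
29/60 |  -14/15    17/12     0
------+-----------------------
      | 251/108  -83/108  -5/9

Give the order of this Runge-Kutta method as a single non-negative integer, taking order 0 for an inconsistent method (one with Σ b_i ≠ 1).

2

b = (251/108, -83/108, -5/9)
c = (0, -1, 29/60)
Ac = (0, 0, -17/12)
Σ b_i: 251/108·1 + (-83/108)·1 + (-5/9)·1 = 1 ✓
b·c: (-83/108)·(-1) + (-5/9)·29/60 = 1/2 ✓
b·c²: (-83/108)·1 + (-5/9)·841/3600 = -5821/6480 ≠ 1/3 ⇒ order 2.
b·Ac: (-5/9)·(-17/12) = 85/108 ≠ 1/6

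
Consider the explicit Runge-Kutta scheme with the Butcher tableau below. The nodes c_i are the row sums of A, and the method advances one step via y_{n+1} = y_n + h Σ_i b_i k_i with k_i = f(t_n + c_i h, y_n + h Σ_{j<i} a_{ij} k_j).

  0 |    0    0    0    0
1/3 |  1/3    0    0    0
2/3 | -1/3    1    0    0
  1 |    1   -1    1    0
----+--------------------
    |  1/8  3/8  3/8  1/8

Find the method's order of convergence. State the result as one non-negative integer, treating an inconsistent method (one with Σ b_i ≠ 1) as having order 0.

b = (1/8, 3/8, 3/8, 1/8)
c = (0, 1/3, 2/3, 1)
Ac = (0, 0, 1/3, 1/3)
Σ b_i: 1/8·1 + 3/8·1 + 3/8·1 + 1/8·1 = 1 ✓
b·c: 3/8·1/3 + 3/8·2/3 + 1/8·1 = 1/2 ✓
b·c²: 3/8·1/9 + 3/8·4/9 + 1/8·1 = 1/3 ✓
b·Ac: 3/8·1/3 + 1/8·1/3 = 1/6 ✓
b·c³: 3/8·1/27 + 3/8·8/27 + 1/8·1 = 1/4 ✓
b·(c∘Ac): 3/8·2/9 + 1/8·1/3 = 1/8 ✓
b·Ac²: 3/8·1/9 + 1/8·1/3 = 1/12 ✓
b·A²c: 1/8·1/3 = 1/24 ✓; 4 stages ⇒ order 4.

4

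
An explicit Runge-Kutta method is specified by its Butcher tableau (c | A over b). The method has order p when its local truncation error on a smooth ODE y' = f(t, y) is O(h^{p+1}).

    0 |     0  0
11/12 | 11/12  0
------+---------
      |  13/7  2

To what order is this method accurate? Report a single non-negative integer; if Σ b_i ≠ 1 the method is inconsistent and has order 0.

0

b = (13/7, 2)
c = (0, 11/12)
Σ b_i: 13/7·1 + 2·1 = 27/7 ≠ 1 ⇒ order 0.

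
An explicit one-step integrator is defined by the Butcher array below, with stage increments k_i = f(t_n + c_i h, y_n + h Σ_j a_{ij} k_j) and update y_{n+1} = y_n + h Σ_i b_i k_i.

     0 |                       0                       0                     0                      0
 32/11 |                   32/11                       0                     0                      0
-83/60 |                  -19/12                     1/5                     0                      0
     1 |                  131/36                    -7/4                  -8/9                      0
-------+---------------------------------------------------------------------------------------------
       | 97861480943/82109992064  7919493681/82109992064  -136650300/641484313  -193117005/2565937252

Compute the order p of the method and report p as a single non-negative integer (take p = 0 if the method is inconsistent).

3

b = (97861480943/82109992064, 7919493681/82109992064, -136650300/641484313, -193117005/2565937252)
c = (0, 32/11, -83/60, 1)
Ac = (0, 0, 32/55, -5734/1485)
Σ b_i: 97861480943/82109992064·1 + 7919493681/82109992064·1 + (-136650300/641484313)·1 + (-193117005/2565937252)·1 = 1 ✓
b·c: 7919493681/82109992064·32/11 + (-136650300/641484313)·(-83/60) + (-193117005/2565937252)·1 = 1/2 ✓
b·c²: 7919493681/82109992064·1024/121 + (-136650300/641484313)·6889/3600 + (-193117005/2565937252)·1 = 1/3 ✓
b·Ac: (-136650300/641484313)·32/55 + (-193117005/2565937252)·(-5734/1485) = 1/6 ✓
b·c³: 7919493681/82109992064·32768/1331 + (-136650300/641484313)·(-571787/216000) + (-193117005/2565937252)·1 = 14546383922777/5080555758960 ≠ 1/4 ⇒ order 3.
b·(c∘Ac): (-136650300/641484313)·(-664/825) + (-193117005/2565937252)·(-5734/1485) = 1778414809/3848905878 ≠ 1/8
b·Ac²: (-136650300/641484313)·1024/605 + (-193117005/2565937252)·(-8091169/490050) = 2240746312931/2540277879480 ≠ 1/12
b·A²c: (-193117005/2565937252)·(-256/495) = 274655296/7056327443 ≠ 1/24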